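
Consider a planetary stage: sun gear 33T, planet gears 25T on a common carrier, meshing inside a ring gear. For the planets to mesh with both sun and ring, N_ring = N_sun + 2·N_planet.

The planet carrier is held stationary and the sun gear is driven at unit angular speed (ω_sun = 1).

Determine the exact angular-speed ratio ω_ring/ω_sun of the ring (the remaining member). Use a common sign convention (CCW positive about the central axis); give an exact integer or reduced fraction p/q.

-33/83

N_ring = 33 + 2·25 = 83
33(ω_s−ω_c) = −83(ω_r−ω_c),  ω_c=0, ω_s=1
ω_r = 0 − (33/83)(1−0) = -33/83
ω_r/ω_s = -33/83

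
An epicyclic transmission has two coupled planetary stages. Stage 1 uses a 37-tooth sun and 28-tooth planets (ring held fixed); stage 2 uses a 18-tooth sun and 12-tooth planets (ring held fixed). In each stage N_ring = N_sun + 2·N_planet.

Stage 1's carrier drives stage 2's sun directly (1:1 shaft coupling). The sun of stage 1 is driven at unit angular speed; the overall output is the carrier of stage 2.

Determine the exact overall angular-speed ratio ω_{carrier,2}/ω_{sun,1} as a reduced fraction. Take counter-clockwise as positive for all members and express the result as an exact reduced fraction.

Stage 1: N_ring = 37 + 2·28 = 93
Stage 1: 37(ω_s−ω_c) = −93(ω_r−ω_c),  ω_r=0, ω_s=1
Stage 1: 37(1−ω_c) = −93(0−ω_c)  ⇒  130ω_c = 37  ⇒  ω_c = 37/130
  ⇒ ω_c¹/ω_s¹ = 37/130
Stage 2: N_ring = 18 + 2·12 = 42
Stage 2: 18(ω_s−ω_c) = −42(ω_r−ω_c),  ω_r=0, ω_s=1
Stage 2: 18(1−ω_c) = −42(0−ω_c)  ⇒  60ω_c = 18  ⇒  ω_c = 3/10
  ⇒ ω_c²/ω_s² = 3/10
Coupling ω_s² = ω_c¹ ⇒ overall = 37/130 × 3/10 = 111/1300

111/1300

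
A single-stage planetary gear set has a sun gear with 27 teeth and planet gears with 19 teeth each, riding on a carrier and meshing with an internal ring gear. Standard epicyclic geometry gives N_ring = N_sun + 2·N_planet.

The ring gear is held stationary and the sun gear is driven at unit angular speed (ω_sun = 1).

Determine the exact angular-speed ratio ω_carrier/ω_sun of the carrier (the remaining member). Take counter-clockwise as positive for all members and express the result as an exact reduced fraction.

N_ring = 27 + 2·19 = 65
27(ω_s−ω_c) = −65(ω_r−ω_c),  ω_r=0, ω_s=1
27(1−ω_c) = −65(0−ω_c)  ⇒  92ω_c = 27  ⇒  ω_c = 27/92
ω_c/ω_s = 27/92

27/92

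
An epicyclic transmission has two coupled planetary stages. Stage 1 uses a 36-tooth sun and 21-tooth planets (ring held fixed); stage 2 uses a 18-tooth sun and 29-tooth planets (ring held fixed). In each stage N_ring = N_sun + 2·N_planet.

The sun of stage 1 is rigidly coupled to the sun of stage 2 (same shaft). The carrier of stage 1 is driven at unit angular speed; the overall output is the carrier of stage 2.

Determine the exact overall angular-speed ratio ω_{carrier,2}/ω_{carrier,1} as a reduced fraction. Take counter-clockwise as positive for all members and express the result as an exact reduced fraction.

Stage 1: N_ring = 36 + 2·21 = 78
Stage 1: 36(ω_s−ω_c) = −78(ω_r−ω_c),  ω_r=0, ω_c=1
Stage 1: ω_s = 1 − (78/36)(0−1) = 19/6
  ⇒ ω_s¹/ω_c¹ = 19/6
Stage 2: N_ring = 18 + 2·29 = 76
Stage 2: 18(ω_s−ω_c) = −76(ω_r−ω_c),  ω_r=0, ω_s=1
Stage 2: 18(1−ω_c) = −76(0−ω_c)  ⇒  94ω_c = 18  ⇒  ω_c = 9/47
  ⇒ ω_c²/ω_s² = 9/47
Coupling ω_s² = ω_s¹ ⇒ overall = 19/6 × 9/47 = 57/94

57/94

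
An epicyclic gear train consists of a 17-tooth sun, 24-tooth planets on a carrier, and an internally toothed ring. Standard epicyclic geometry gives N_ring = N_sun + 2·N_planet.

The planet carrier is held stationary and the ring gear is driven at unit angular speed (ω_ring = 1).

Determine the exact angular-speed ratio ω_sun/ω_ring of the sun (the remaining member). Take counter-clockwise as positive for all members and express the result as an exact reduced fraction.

-65/17

N_ring = 17 + 2·24 = 65
17(ω_s−ω_c) = −65(ω_r−ω_c),  ω_c=0, ω_r=1
ω_s = 0 − (65/17)(1−0) = -65/17
ω_s/ω_r = -65/17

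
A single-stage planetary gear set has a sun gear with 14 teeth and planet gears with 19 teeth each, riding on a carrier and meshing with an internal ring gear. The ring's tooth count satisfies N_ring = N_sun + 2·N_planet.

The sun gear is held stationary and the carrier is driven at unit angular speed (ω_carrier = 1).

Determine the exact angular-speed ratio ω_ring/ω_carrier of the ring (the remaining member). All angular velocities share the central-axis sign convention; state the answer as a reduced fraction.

33/26

N_ring = 14 + 2·19 = 52
14(ω_s−ω_c) = −52(ω_r−ω_c),  ω_s=0, ω_c=1
ω_r = 1 − (14/52)(0−1) = 33/26
ω_r/ω_c = 33/26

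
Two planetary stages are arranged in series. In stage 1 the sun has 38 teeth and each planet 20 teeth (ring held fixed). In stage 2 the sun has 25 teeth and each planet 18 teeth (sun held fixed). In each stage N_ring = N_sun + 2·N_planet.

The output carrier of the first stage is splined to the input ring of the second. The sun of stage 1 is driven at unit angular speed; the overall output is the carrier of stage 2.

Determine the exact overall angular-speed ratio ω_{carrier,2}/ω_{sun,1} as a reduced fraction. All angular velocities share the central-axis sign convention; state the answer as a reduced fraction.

1159/4988

Stage 1: N_ring = 38 + 2·20 = 78
Stage 1: 38(ω_s−ω_c) = −78(ω_r−ω_c),  ω_r=0, ω_s=1
Stage 1: 38(1−ω_c) = −78(0−ω_c)  ⇒  116ω_c = 38  ⇒  ω_c = 19/58
  ⇒ ω_c¹/ω_s¹ = 19/58
Stage 2: N_ring = 25 + 2·18 = 61
Stage 2: 25(ω_s−ω_c) = −61(ω_r−ω_c),  ω_s=0, ω_r=1
Stage 2: 25(0−ω_c) = −61(1−ω_c)  ⇒  86ω_c = 61  ⇒  ω_c = 61/86
  ⇒ ω_c²/ω_r² = 61/86
Coupling ω_r² = ω_c¹ ⇒ overall = 19/58 × 61/86 = 1159/4988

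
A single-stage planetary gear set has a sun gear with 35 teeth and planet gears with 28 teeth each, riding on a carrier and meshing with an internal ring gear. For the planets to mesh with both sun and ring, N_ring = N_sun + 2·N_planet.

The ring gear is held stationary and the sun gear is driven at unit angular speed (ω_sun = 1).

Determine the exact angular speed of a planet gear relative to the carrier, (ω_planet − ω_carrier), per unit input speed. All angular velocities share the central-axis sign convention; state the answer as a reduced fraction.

-65/72

N_ring = 35 + 2·28 = 91
35(ω_s−ω_c) = −91(ω_r−ω_c),  ω_r=0, ω_s=1
35(1−ω_c) = −91(0−ω_c)  ⇒  126ω_c = 35  ⇒  ω_c = 5/18
sun–planet: 35·(1−5/18) = −28·(ω_p−ω_c)  ⇒  ω_p−ω_c = −(35/28)·(13/18) = -65/72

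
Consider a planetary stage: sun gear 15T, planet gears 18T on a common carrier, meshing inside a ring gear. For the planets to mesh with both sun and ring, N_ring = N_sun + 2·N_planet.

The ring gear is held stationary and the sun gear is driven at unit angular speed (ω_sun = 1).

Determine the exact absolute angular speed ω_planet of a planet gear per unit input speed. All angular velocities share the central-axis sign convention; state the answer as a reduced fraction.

N_ring = 15 + 2·18 = 51
15(ω_s−ω_c) = −51(ω_r−ω_c),  ω_r=0, ω_s=1
15(1−ω_c) = −51(0−ω_c)  ⇒  66ω_c = 15  ⇒  ω_c = 5/22
sun–planet: 15·(1−5/22) = −18·(ω_p−ω_c)  ⇒  ω_p−ω_c = −(15/18)·(17/22) = -85/132
ω_p = 5/22 − 85/132 = -5/12

-5/12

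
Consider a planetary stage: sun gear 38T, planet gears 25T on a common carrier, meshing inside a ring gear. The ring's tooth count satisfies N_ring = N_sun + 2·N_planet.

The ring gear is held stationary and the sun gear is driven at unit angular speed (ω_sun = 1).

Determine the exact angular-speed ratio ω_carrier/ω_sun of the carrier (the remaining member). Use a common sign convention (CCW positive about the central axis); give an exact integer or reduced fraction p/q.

19/63

N_ring = 38 + 2·25 = 88
38(ω_s−ω_c) = −88(ω_r−ω_c),  ω_r=0, ω_s=1
38(1−ω_c) = −88(0−ω_c)  ⇒  126ω_c = 38  ⇒  ω_c = 19/63
ω_c/ω_s = 19/63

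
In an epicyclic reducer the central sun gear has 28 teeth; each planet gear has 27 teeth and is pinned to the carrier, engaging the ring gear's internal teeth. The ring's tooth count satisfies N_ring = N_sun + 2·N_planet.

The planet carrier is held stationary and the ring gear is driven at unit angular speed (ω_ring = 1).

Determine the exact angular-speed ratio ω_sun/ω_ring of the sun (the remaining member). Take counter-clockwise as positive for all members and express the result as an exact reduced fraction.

N_ring = 28 + 2·27 = 82
28(ω_s−ω_c) = −82(ω_r−ω_c),  ω_c=0, ω_r=1
ω_s = 0 − (82/28)(1−0) = -41/14
ω_s/ω_r = -41/14

-41/14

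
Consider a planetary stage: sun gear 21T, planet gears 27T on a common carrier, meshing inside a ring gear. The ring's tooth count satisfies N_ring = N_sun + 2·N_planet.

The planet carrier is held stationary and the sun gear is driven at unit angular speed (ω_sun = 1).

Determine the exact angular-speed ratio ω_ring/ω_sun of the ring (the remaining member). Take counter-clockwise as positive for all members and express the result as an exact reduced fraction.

N_ring = 21 + 2·27 = 75
21(ω_s−ω_c) = −75(ω_r−ω_c),  ω_c=0, ω_s=1
ω_r = 0 − (21/75)(1−0) = -7/25
ω_r/ω_s = -7/25

-7/25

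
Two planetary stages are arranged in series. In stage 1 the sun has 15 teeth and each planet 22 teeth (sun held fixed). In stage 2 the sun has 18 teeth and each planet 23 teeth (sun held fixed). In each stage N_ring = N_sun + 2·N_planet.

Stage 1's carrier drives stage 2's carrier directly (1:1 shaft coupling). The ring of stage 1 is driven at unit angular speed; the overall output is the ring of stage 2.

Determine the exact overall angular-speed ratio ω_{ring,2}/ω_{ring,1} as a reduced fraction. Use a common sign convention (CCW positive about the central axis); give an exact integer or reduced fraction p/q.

Stage 1: N_ring = 15 + 2·22 = 59
Stage 1: 15(ω_s−ω_c) = −59(ω_r−ω_c),  ω_s=0, ω_r=1
Stage 1: 15(0−ω_c) = −59(1−ω_c)  ⇒  74ω_c = 59  ⇒  ω_c = 59/74
  ⇒ ω_c¹/ω_r¹ = 59/74
Stage 2: N_ring = 18 + 2·23 = 64
Stage 2: 18(ω_s−ω_c) = −64(ω_r−ω_c),  ω_s=0, ω_c=1
Stage 2: ω_r = 1 − (18/64)(0−1) = 41/32
  ⇒ ω_r²/ω_c² = 41/32
Coupling ω_c² = ω_c¹ ⇒ overall = 59/74 × 41/32 = 2419/2368

2419/2368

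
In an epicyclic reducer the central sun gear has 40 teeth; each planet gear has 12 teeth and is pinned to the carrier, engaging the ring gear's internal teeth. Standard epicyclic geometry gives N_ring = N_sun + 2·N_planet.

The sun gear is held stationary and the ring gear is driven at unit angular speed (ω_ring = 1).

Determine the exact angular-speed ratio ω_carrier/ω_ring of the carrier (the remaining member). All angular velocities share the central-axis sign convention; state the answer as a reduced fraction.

N_ring = 40 + 2·12 = 64
40(ω_s−ω_c) = −64(ω_r−ω_c),  ω_s=0, ω_r=1
40(0−ω_c) = −64(1−ω_c)  ⇒  104ω_c = 64  ⇒  ω_c = 8/13
ω_c/ω_r = 8/13

8/13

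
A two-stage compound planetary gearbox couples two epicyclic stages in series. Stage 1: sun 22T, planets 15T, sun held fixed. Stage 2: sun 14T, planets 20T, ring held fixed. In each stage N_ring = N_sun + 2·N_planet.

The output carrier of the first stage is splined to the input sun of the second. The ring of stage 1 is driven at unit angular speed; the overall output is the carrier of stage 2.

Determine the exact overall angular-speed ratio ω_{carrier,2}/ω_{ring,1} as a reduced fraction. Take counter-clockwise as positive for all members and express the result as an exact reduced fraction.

91/629

Stage 1: N_ring = 22 + 2·15 = 52
Stage 1: 22(ω_s−ω_c) = −52(ω_r−ω_c),  ω_s=0, ω_r=1
Stage 1: 22(0−ω_c) = −52(1−ω_c)  ⇒  74ω_c = 52  ⇒  ω_c = 26/37
  ⇒ ω_c¹/ω_r¹ = 26/37
Stage 2: N_ring = 14 + 2·20 = 54
Stage 2: 14(ω_s−ω_c) = −54(ω_r−ω_c),  ω_r=0, ω_s=1
Stage 2: 14(1−ω_c) = −54(0−ω_c)  ⇒  68ω_c = 14  ⇒  ω_c = 7/34
  ⇒ ω_c²/ω_s² = 7/34
Coupling ω_s² = ω_c¹ ⇒ overall = 26/37 × 7/34 = 91/629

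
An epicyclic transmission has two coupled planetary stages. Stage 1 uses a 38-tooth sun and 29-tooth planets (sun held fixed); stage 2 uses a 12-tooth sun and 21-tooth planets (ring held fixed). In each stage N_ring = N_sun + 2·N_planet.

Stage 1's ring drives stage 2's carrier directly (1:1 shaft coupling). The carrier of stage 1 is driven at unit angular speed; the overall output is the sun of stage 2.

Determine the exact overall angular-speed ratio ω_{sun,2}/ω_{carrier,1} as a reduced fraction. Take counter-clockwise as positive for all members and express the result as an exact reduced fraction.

Stage 1: N_ring = 38 + 2·29 = 96
Stage 1: 38(ω_s−ω_c) = −96(ω_r−ω_c),  ω_s=0, ω_c=1
Stage 1: ω_r = 1 − (38/96)(0−1) = 67/48
  ⇒ ω_r¹/ω_c¹ = 67/48
Stage 2: N_ring = 12 + 2·21 = 54
Stage 2: 12(ω_s−ω_c) = −54(ω_r−ω_c),  ω_r=0, ω_c=1
Stage 2: ω_s = 1 − (54/12)(0−1) = 11/2
  ⇒ ω_s²/ω_c² = 11/2
Coupling ω_c² = ω_r¹ ⇒ overall = 67/48 × 11/2 = 737/96

737/96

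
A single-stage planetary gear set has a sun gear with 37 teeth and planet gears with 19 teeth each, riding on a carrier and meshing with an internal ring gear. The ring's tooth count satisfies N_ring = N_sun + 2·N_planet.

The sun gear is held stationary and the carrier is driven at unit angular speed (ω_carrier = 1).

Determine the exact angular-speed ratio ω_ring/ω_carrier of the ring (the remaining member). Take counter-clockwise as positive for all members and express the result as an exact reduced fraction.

N_ring = 37 + 2·19 = 75
37(ω_s−ω_c) = −75(ω_r−ω_c),  ω_s=0, ω_c=1
ω_r = 1 − (37/75)(0−1) = 112/75
ω_r/ω_c = 112/75

112/75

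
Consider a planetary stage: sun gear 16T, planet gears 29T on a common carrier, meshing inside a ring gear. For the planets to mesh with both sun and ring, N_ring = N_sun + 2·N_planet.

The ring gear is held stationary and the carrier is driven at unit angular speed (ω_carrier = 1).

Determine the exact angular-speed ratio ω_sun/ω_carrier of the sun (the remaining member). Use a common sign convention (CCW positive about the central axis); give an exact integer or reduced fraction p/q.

N_ring = 16 + 2·29 = 74
16(ω_s−ω_c) = −74(ω_r−ω_c),  ω_r=0, ω_c=1
ω_s = 1 − (74/16)(0−1) = 45/8
ω_s/ω_c = 45/8

45/8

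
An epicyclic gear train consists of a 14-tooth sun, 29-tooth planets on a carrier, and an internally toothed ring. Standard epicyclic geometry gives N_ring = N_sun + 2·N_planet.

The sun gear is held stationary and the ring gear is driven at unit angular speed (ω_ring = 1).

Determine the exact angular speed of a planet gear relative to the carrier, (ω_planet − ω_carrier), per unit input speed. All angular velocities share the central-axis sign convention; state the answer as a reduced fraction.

N_ring = 14 + 2·29 = 72
14(ω_s−ω_c) = −72(ω_r−ω_c),  ω_s=0, ω_r=1
14(0−ω_c) = −72(1−ω_c)  ⇒  86ω_c = 72  ⇒  ω_c = 36/43
sun–planet: 14·(0−36/43) = −29·(ω_p−ω_c)  ⇒  ω_p−ω_c = −(14/29)·(-36/43) = 504/1247

504/1247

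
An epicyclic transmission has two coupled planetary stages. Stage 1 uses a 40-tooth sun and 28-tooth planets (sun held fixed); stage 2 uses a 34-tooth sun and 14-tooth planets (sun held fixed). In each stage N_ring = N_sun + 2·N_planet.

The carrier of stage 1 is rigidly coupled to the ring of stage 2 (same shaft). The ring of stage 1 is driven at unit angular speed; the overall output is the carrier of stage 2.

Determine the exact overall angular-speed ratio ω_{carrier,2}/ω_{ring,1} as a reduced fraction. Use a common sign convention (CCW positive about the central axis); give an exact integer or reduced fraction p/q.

Stage 1: N_ring = 40 + 2·28 = 96
Stage 1: 40(ω_s−ω_c) = −96(ω_r−ω_c),  ω_s=0, ω_r=1
Stage 1: 40(0−ω_c) = −96(1−ω_c)  ⇒  136ω_c = 96  ⇒  ω_c = 12/17
  ⇒ ω_c¹/ω_r¹ = 12/17
Stage 2: N_ring = 34 + 2·14 = 62
Stage 2: 34(ω_s−ω_c) = −62(ω_r−ω_c),  ω_s=0, ω_r=1
Stage 2: 34(0−ω_c) = −62(1−ω_c)  ⇒  96ω_c = 62  ⇒  ω_c = 31/48
  ⇒ ω_c²/ω_r² = 31/48
Coupling ω_r² = ω_c¹ ⇒ overall = 12/17 × 31/48 = 31/68

31/68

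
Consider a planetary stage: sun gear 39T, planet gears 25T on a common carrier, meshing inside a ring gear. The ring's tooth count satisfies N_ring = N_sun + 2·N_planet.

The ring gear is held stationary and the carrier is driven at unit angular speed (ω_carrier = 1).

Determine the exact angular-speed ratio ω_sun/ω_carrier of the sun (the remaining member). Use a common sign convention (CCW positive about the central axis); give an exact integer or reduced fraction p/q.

N_ring = 39 + 2·25 = 89
39(ω_s−ω_c) = −89(ω_r−ω_c),  ω_r=0, ω_c=1
ω_s = 1 − (89/39)(0−1) = 128/39
ω_s/ω_c = 128/39

128/39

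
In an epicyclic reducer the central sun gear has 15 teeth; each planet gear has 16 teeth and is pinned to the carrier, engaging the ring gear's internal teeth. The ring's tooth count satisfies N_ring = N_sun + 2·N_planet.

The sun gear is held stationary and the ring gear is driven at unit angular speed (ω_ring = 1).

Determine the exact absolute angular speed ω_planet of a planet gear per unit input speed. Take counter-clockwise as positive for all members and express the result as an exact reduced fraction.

N_ring = 15 + 2·16 = 47
15(ω_s−ω_c) = −47(ω_r−ω_c),  ω_s=0, ω_r=1
15(0−ω_c) = −47(1−ω_c)  ⇒  62ω_c = 47  ⇒  ω_c = 47/62
sun–planet: 15·(0−47/62) = −16·(ω_p−ω_c)  ⇒  ω_p−ω_c = −(15/16)·(-47/62) = 705/992
ω_p = 47/62 + 705/992 = 47/32

47/32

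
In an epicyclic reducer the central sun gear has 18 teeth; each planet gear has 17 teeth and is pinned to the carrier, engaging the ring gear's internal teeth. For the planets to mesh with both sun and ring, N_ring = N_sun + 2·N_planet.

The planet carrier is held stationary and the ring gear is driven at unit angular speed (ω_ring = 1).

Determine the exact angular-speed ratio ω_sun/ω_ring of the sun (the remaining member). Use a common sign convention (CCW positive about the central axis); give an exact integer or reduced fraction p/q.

N_ring = 18 + 2·17 = 52
18(ω_s−ω_c) = −52(ω_r−ω_c),  ω_c=0, ω_r=1
ω_s = 0 − (52/18)(1−0) = -26/9
ω_s/ω_r = -26/9

-26/9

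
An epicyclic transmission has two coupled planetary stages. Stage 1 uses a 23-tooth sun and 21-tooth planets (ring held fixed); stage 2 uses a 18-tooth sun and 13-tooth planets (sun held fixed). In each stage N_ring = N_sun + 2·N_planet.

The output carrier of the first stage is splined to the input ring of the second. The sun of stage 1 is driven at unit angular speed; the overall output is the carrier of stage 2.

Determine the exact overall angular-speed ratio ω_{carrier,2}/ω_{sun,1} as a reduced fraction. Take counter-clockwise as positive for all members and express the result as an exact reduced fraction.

23/124

Stage 1: N_ring = 23 + 2·21 = 65
Stage 1: 23(ω_s−ω_c) = −65(ω_r−ω_c),  ω_r=0, ω_s=1
Stage 1: 23(1−ω_c) = −65(0−ω_c)  ⇒  88ω_c = 23  ⇒  ω_c = 23/88
  ⇒ ω_c¹/ω_s¹ = 23/88
Stage 2: N_ring = 18 + 2·13 = 44
Stage 2: 18(ω_s−ω_c) = −44(ω_r−ω_c),  ω_s=0, ω_r=1
Stage 2: 18(0−ω_c) = −44(1−ω_c)  ⇒  62ω_c = 44  ⇒  ω_c = 22/31
  ⇒ ω_c²/ω_r² = 22/31
Coupling ω_r² = ω_c¹ ⇒ overall = 23/88 × 22/31 = 23/124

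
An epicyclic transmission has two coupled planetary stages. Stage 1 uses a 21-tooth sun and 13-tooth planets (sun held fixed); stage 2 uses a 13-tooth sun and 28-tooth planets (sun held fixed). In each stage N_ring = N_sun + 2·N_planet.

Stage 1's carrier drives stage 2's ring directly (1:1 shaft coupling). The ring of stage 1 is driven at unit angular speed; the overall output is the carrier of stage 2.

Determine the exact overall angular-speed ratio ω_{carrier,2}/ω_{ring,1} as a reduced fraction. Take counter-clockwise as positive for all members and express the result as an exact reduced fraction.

Stage 1: N_ring = 21 + 2·13 = 47
Stage 1: 21(ω_s−ω_c) = −47(ω_r−ω_c),  ω_s=0, ω_r=1
Stage 1: 21(0−ω_c) = −47(1−ω_c)  ⇒  68ω_c = 47  ⇒  ω_c = 47/68
  ⇒ ω_c¹/ω_r¹ = 47/68
Stage 2: N_ring = 13 + 2·28 = 69
Stage 2: 13(ω_s−ω_c) = −69(ω_r−ω_c),  ω_s=0, ω_r=1
Stage 2: 13(0−ω_c) = −69(1−ω_c)  ⇒  82ω_c = 69  ⇒  ω_c = 69/82
  ⇒ ω_c²/ω_r² = 69/82
Coupling ω_r² = ω_c¹ ⇒ overall = 47/68 × 69/82 = 3243/5576

3243/5576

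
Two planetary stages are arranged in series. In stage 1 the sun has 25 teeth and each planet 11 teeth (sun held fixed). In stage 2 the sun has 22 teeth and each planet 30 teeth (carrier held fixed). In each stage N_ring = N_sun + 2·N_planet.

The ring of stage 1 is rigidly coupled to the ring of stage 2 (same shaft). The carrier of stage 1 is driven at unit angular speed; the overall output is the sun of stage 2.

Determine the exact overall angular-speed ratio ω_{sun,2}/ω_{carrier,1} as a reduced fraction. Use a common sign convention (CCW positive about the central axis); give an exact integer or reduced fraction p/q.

Stage 1: N_ring = 25 + 2·11 = 47
Stage 1: 25(ω_s−ω_c) = −47(ω_r−ω_c),  ω_s=0, ω_c=1
Stage 1: ω_r = 1 − (25/47)(0−1) = 72/47
  ⇒ ω_r¹/ω_c¹ = 72/47
Stage 2: N_ring = 22 + 2·30 = 82
Stage 2: 22(ω_s−ω_c) = −82(ω_r−ω_c),  ω_c=0, ω_r=1
Stage 2: ω_s = 0 − (82/22)(1−0) = -41/11
  ⇒ ω_s²/ω_r² = -41/11
Coupling ω_r² = ω_r¹ ⇒ overall = 72/47 × -41/11 = -2952/517

-2952/517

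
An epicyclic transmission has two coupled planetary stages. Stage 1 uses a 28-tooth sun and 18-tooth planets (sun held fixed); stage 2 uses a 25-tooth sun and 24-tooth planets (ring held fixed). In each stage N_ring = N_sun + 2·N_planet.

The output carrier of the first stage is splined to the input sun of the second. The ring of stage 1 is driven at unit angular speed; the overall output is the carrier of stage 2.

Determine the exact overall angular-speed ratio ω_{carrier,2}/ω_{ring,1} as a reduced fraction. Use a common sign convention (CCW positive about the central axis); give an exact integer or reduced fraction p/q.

200/1127

Stage 1: N_ring = 28 + 2·18 = 64
Stage 1: 28(ω_s−ω_c) = −64(ω_r−ω_c),  ω_s=0, ω_r=1
Stage 1: 28(0−ω_c) = −64(1−ω_c)  ⇒  92ω_c = 64  ⇒  ω_c = 16/23
  ⇒ ω_c¹/ω_r¹ = 16/23
Stage 2: N_ring = 25 + 2·24 = 73
Stage 2: 25(ω_s−ω_c) = −73(ω_r−ω_c),  ω_r=0, ω_s=1
Stage 2: 25(1−ω_c) = −73(0−ω_c)  ⇒  98ω_c = 25  ⇒  ω_c = 25/98
  ⇒ ω_c²/ω_s² = 25/98
Coupling ω_s² = ω_c¹ ⇒ overall = 16/23 × 25/98 = 200/1127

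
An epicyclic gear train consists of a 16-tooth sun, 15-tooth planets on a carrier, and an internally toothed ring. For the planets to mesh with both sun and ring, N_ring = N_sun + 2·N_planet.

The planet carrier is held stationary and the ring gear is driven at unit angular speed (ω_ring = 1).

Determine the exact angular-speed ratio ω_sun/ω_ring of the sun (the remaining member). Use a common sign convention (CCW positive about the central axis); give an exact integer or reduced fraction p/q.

N_ring = 16 + 2·15 = 46
16(ω_s−ω_c) = −46(ω_r−ω_c),  ω_c=0, ω_r=1
ω_s = 0 − (46/16)(1−0) = -23/8
ω_s/ω_r = -23/8

-23/8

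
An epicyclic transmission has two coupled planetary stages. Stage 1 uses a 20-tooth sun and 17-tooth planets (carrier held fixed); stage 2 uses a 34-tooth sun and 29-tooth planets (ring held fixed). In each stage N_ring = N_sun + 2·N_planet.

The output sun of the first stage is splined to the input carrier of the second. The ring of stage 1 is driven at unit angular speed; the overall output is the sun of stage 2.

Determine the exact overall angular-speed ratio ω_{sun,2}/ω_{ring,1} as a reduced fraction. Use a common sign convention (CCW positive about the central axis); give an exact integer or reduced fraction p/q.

Stage 1: N_ring = 20 + 2·17 = 54
Stage 1: 20(ω_s−ω_c) = −54(ω_r−ω_c),  ω_c=0, ω_r=1
Stage 1: ω_s = 0 − (54/20)(1−0) = -27/10
  ⇒ ω_s¹/ω_r¹ = -27/10
Stage 2: N_ring = 34 + 2·29 = 92
Stage 2: 34(ω_s−ω_c) = −92(ω_r−ω_c),  ω_r=0, ω_c=1
Stage 2: ω_s = 1 − (92/34)(0−1) = 63/17
  ⇒ ω_s²/ω_c² = 63/17
Coupling ω_c² = ω_s¹ ⇒ overall = -27/10 × 63/17 = -1701/170

-1701/170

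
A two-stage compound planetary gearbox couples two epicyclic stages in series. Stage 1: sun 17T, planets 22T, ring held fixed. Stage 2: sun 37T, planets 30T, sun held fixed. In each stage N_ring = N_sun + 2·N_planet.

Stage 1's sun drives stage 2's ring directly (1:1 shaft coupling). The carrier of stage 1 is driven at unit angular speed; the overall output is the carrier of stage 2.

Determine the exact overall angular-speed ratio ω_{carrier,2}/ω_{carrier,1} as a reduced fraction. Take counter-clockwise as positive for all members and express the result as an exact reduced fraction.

3783/1139

Stage 1: N_ring = 17 + 2·22 = 61
Stage 1: 17(ω_s−ω_c) = −61(ω_r−ω_c),  ω_r=0, ω_c=1
Stage 1: ω_s = 1 − (61/17)(0−1) = 78/17
  ⇒ ω_s¹/ω_c¹ = 78/17
Stage 2: N_ring = 37 + 2·30 = 97
Stage 2: 37(ω_s−ω_c) = −97(ω_r−ω_c),  ω_s=0, ω_r=1
Stage 2: 37(0−ω_c) = −97(1−ω_c)  ⇒  134ω_c = 97  ⇒  ω_c = 97/134
  ⇒ ω_c²/ω_r² = 97/134
Coupling ω_r² = ω_s¹ ⇒ overall = 78/17 × 97/134 = 3783/1139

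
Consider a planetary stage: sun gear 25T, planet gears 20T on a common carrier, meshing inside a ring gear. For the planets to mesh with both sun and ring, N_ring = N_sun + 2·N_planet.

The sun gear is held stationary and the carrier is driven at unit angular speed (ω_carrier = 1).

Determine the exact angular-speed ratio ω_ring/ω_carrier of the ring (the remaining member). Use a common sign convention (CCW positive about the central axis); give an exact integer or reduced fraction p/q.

18/13

N_ring = 25 + 2·20 = 65
25(ω_s−ω_c) = −65(ω_r−ω_c),  ω_s=0, ω_c=1
ω_r = 1 − (25/65)(0−1) = 18/13
ω_r/ω_c = 18/13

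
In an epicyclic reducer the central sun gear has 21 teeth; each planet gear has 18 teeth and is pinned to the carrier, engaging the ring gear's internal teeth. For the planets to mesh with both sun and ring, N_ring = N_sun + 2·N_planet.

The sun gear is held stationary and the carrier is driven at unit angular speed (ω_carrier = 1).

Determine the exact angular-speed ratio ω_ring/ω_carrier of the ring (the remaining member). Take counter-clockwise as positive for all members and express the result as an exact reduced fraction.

N_ring = 21 + 2·18 = 57
21(ω_s−ω_c) = −57(ω_r−ω_c),  ω_s=0, ω_c=1
ω_r = 1 − (21/57)(0−1) = 26/19
ω_r/ω_c = 26/19

26/19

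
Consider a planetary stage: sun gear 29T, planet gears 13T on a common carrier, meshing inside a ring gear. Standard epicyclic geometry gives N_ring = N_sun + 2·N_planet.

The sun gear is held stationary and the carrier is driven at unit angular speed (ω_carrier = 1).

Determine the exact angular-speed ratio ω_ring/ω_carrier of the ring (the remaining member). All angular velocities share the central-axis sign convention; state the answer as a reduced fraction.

N_ring = 29 + 2·13 = 55
29(ω_s−ω_c) = −55(ω_r−ω_c),  ω_s=0, ω_c=1
ω_r = 1 − (29/55)(0−1) = 84/55
ω_r/ω_c = 84/55

84/55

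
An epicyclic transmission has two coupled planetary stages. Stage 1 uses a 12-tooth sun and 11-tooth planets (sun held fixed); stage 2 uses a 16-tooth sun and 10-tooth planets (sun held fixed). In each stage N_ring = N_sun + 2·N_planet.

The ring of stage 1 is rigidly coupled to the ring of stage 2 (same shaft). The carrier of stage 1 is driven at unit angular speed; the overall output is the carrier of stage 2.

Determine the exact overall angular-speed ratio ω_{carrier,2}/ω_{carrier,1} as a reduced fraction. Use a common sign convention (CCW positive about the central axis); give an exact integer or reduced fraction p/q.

Stage 1: N_ring = 12 + 2·11 = 34
Stage 1: 12(ω_s−ω_c) = −34(ω_r−ω_c),  ω_s=0, ω_c=1
Stage 1: ω_r = 1 − (12/34)(0−1) = 23/17
  ⇒ ω_r¹/ω_c¹ = 23/17
Stage 2: N_ring = 16 + 2·10 = 36
Stage 2: 16(ω_s−ω_c) = −36(ω_r−ω_c),  ω_s=0, ω_r=1
Stage 2: 16(0−ω_c) = −36(1−ω_c)  ⇒  52ω_c = 36  ⇒  ω_c = 9/13
  ⇒ ω_c²/ω_r² = 9/13
Coupling ω_r² = ω_r¹ ⇒ overall = 23/17 × 9/13 = 207/221

207/221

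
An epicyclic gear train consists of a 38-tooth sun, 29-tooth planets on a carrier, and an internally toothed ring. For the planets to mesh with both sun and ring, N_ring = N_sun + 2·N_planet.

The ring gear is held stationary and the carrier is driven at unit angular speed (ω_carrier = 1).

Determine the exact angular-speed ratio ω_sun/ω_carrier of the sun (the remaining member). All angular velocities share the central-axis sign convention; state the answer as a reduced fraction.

67/19

N_ring = 38 + 2·29 = 96
38(ω_s−ω_c) = −96(ω_r−ω_c),  ω_r=0, ω_c=1
ω_s = 1 − (96/38)(0−1) = 67/19
ω_s/ω_c = 67/19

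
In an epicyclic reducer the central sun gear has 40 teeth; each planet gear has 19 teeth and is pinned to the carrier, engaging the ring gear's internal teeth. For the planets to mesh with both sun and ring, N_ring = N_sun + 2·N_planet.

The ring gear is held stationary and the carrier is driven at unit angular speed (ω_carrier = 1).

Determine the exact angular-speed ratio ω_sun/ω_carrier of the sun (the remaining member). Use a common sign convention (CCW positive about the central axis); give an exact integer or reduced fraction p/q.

N_ring = 40 + 2·19 = 78
40(ω_s−ω_c) = −78(ω_r−ω_c),  ω_r=0, ω_c=1
ω_s = 1 − (78/40)(0−1) = 59/20
ω_s/ω_c = 59/20

59/20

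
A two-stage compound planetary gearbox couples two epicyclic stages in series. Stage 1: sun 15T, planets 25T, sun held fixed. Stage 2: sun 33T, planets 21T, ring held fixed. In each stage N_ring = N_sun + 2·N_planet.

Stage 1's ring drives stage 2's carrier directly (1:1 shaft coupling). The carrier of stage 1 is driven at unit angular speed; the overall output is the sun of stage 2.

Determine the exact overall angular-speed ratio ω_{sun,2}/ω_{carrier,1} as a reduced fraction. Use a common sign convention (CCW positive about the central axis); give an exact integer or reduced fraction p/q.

576/143

Stage 1: N_ring = 15 + 2·25 = 65
Stage 1: 15(ω_s−ω_c) = −65(ω_r−ω_c),  ω_s=0, ω_c=1
Stage 1: ω_r = 1 − (15/65)(0−1) = 16/13
  ⇒ ω_r¹/ω_c¹ = 16/13
Stage 2: N_ring = 33 + 2·21 = 75
Stage 2: 33(ω_s−ω_c) = −75(ω_r−ω_c),  ω_r=0, ω_c=1
Stage 2: ω_s = 1 − (75/33)(0−1) = 36/11
  ⇒ ω_s²/ω_c² = 36/11
Coupling ω_c² = ω_r¹ ⇒ overall = 16/13 × 36/11 = 576/143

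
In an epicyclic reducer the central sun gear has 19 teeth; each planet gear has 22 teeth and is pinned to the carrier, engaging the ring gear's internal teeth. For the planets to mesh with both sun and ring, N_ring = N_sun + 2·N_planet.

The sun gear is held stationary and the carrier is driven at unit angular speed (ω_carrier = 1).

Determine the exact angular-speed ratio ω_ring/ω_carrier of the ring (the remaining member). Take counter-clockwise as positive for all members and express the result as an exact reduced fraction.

82/63

N_ring = 19 + 2·22 = 63
19(ω_s−ω_c) = −63(ω_r−ω_c),  ω_s=0, ω_c=1
ω_r = 1 − (19/63)(0−1) = 82/63
ω_r/ω_c = 82/63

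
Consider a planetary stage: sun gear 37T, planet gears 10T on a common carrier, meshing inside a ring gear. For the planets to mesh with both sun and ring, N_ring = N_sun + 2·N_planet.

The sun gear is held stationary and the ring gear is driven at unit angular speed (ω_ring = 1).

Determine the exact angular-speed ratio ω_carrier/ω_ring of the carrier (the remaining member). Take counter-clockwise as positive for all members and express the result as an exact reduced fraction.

N_ring = 37 + 2·10 = 57
37(ω_s−ω_c) = −57(ω_r−ω_c),  ω_s=0, ω_r=1
37(0−ω_c) = −57(1−ω_c)  ⇒  94ω_c = 57  ⇒  ω_c = 57/94
ω_c/ω_r = 57/94

57/94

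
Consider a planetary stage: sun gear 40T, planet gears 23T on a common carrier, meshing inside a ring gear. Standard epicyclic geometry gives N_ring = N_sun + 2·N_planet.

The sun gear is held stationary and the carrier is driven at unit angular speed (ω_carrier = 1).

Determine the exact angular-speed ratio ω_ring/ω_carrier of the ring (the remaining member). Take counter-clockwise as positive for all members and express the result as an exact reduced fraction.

63/43

N_ring = 40 + 2·23 = 86
40(ω_s−ω_c) = −86(ω_r−ω_c),  ω_s=0, ω_c=1
ω_r = 1 − (40/86)(0−1) = 63/43
ω_r/ω_c = 63/43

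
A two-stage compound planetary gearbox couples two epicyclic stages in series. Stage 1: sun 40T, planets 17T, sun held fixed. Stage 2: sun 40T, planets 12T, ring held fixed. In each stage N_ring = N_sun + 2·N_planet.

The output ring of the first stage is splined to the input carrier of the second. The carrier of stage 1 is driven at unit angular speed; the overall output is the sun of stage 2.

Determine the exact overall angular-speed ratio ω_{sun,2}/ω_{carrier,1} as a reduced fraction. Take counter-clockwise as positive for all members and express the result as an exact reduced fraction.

Stage 1: N_ring = 40 + 2·17 = 74
Stage 1: 40(ω_s−ω_c) = −74(ω_r−ω_c),  ω_s=0, ω_c=1
Stage 1: ω_r = 1 − (40/74)(0−1) = 57/37
  ⇒ ω_r¹/ω_c¹ = 57/37
Stage 2: N_ring = 40 + 2·12 = 64
Stage 2: 40(ω_s−ω_c) = −64(ω_r−ω_c),  ω_r=0, ω_c=1
Stage 2: ω_s = 1 − (64/40)(0−1) = 13/5
  ⇒ ω_s²/ω_c² = 13/5
Coupling ω_c² = ω_r¹ ⇒ overall = 57/37 × 13/5 = 741/185

741/185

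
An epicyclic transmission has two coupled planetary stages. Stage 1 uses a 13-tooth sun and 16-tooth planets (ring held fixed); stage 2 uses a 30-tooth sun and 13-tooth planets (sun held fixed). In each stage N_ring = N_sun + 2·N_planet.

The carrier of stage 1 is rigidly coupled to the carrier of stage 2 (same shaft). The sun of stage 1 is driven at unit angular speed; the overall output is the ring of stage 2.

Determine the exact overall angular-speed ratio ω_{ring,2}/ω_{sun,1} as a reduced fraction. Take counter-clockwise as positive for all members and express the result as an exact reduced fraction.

559/1624

Stage 1: N_ring = 13 + 2·16 = 45
Stage 1: 13(ω_s−ω_c) = −45(ω_r−ω_c),  ω_r=0, ω_s=1
Stage 1: 13(1−ω_c) = −45(0−ω_c)  ⇒  58ω_c = 13  ⇒  ω_c = 13/58
  ⇒ ω_c¹/ω_s¹ = 13/58
Stage 2: N_ring = 30 + 2·13 = 56
Stage 2: 30(ω_s−ω_c) = −56(ω_r−ω_c),  ω_s=0, ω_c=1
Stage 2: ω_r = 1 − (30/56)(0−1) = 43/28
  ⇒ ω_r²/ω_c² = 43/28
Coupling ω_c² = ω_c¹ ⇒ overall = 13/58 × 43/28 = 559/1624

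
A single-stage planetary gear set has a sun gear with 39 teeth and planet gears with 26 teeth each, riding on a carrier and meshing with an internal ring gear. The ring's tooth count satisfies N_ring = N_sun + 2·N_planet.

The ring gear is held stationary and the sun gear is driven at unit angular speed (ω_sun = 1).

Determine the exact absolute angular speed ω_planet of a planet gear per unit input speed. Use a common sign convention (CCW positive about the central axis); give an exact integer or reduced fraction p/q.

N_ring = 39 + 2·26 = 91
39(ω_s−ω_c) = −91(ω_r−ω_c),  ω_r=0, ω_s=1
39(1−ω_c) = −91(0−ω_c)  ⇒  130ω_c = 39  ⇒  ω_c = 3/10
sun–planet: 39·(1−3/10) = −26·(ω_p−ω_c)  ⇒  ω_p−ω_c = −(39/26)·(7/10) = -21/20
ω_p = 3/10 − 21/20 = -3/4

-3/4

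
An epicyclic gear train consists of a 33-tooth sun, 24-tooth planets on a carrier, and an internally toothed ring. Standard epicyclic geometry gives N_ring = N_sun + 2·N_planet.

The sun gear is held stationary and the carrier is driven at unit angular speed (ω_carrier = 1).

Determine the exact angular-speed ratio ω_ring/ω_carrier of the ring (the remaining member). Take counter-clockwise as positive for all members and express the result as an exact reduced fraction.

38/27

N_ring = 33 + 2·24 = 81
33(ω_s−ω_c) = −81(ω_r−ω_c),  ω_s=0, ω_c=1
ω_r = 1 − (33/81)(0−1) = 38/27
ω_r/ω_c = 38/27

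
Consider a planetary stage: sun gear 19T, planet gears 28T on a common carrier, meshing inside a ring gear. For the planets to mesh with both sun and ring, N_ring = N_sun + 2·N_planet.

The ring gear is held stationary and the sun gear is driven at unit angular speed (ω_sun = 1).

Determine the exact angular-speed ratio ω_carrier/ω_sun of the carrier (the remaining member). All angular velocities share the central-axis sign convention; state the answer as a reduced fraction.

N_ring = 19 + 2·28 = 75
19(ω_s−ω_c) = −75(ω_r−ω_c),  ω_r=0, ω_s=1
19(1−ω_c) = −75(0−ω_c)  ⇒  94ω_c = 19  ⇒  ω_c = 19/94
ω_c/ω_s = 19/94

19/94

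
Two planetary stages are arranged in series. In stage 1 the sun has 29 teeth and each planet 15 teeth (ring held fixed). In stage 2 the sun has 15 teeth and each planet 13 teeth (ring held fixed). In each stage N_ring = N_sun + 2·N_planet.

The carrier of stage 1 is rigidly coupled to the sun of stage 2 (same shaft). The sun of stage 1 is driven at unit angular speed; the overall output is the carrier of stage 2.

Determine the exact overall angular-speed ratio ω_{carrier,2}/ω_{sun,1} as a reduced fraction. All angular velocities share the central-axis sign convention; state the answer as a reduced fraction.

435/4928

Stage 1: N_ring = 29 + 2·15 = 59
Stage 1: 29(ω_s−ω_c) = −59(ω_r−ω_c),  ω_r=0, ω_s=1
Stage 1: 29(1−ω_c) = −59(0−ω_c)  ⇒  88ω_c = 29  ⇒  ω_c = 29/88
  ⇒ ω_c¹/ω_s¹ = 29/88
Stage 2: N_ring = 15 + 2·13 = 41
Stage 2: 15(ω_s−ω_c) = −41(ω_r−ω_c),  ω_r=0, ω_s=1
Stage 2: 15(1−ω_c) = −41(0−ω_c)  ⇒  56ω_c = 15  ⇒  ω_c = 15/56
  ⇒ ω_c²/ω_s² = 15/56
Coupling ω_s² = ω_c¹ ⇒ overall = 29/88 × 15/56 = 435/4928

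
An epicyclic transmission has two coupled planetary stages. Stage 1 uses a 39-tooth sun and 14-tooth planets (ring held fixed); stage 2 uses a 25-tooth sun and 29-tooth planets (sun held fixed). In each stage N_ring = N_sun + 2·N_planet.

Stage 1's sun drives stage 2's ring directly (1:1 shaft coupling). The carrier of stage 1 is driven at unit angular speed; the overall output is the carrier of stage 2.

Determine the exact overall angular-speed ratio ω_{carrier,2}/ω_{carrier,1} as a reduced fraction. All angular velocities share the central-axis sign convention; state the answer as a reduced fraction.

Stage 1: N_ring = 39 + 2·14 = 67
Stage 1: 39(ω_s−ω_c) = −67(ω_r−ω_c),  ω_r=0, ω_c=1
Stage 1: ω_s = 1 − (67/39)(0−1) = 106/39
  ⇒ ω_s¹/ω_c¹ = 106/39
Stage 2: N_ring = 25 + 2·29 = 83
Stage 2: 25(ω_s−ω_c) = −83(ω_r−ω_c),  ω_s=0, ω_r=1
Stage 2: 25(0−ω_c) = −83(1−ω_c)  ⇒  108ω_c = 83  ⇒  ω_c = 83/108
  ⇒ ω_c²/ω_r² = 83/108
Coupling ω_r² = ω_s¹ ⇒ overall = 106/39 × 83/108 = 4399/2106

4399/2106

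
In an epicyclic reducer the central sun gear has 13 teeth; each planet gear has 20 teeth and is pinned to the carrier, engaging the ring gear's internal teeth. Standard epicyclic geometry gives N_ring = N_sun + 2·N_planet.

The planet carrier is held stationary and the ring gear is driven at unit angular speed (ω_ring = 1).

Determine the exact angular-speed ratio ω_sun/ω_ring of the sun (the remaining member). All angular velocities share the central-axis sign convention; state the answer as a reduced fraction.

-53/13

N_ring = 13 + 2·20 = 53
13(ω_s−ω_c) = −53(ω_r−ω_c),  ω_c=0, ω_r=1
ω_s = 0 − (53/13)(1−0) = -53/13
ω_s/ω_r = -53/13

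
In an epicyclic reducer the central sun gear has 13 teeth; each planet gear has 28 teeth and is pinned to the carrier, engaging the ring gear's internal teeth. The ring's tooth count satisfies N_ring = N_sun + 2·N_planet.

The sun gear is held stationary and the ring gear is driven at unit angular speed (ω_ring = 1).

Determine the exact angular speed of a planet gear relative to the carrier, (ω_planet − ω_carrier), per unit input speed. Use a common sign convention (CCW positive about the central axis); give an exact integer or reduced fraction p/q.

897/2296

N_ring = 13 + 2·28 = 69
13(ω_s−ω_c) = −69(ω_r−ω_c),  ω_s=0, ω_r=1
13(0−ω_c) = −69(1−ω_c)  ⇒  82ω_c = 69  ⇒  ω_c = 69/82
sun–planet: 13·(0−69/82) = −28·(ω_p−ω_c)  ⇒  ω_p−ω_c = −(13/28)·(-69/82) = 897/2296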